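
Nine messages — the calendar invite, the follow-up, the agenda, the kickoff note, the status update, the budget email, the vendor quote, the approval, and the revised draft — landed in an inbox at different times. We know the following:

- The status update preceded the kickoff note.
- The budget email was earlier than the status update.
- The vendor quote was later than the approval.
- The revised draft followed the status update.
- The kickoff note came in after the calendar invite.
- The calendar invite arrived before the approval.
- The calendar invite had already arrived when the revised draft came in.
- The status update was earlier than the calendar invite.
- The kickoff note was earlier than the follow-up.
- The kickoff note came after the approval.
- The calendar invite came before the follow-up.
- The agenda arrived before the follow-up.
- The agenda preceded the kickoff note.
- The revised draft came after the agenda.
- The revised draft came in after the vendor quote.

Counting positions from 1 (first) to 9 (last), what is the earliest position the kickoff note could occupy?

The agenda, the approval, the budget email, the calendar invite, and the status update must all come before the kickoff note — 5 forced predecessors.
Nothing else is forced ahead of the kickoff note, so its earliest slot is position 5 + 1 = 6.

6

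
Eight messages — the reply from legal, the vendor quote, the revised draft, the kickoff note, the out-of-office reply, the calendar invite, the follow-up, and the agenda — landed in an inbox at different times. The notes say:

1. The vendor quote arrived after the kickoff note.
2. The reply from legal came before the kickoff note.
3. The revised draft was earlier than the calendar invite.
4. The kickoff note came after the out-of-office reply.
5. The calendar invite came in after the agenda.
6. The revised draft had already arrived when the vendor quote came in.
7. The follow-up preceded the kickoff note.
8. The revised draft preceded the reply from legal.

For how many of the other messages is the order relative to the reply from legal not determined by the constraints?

Forced before the reply from legal: the revised draft; forced after the reply from legal: the kickoff note and the vendor quote.
That leaves the agenda, the calendar invite, the follow-up, and the out-of-office reply with no forced order relative to the reply from legal — 4.

4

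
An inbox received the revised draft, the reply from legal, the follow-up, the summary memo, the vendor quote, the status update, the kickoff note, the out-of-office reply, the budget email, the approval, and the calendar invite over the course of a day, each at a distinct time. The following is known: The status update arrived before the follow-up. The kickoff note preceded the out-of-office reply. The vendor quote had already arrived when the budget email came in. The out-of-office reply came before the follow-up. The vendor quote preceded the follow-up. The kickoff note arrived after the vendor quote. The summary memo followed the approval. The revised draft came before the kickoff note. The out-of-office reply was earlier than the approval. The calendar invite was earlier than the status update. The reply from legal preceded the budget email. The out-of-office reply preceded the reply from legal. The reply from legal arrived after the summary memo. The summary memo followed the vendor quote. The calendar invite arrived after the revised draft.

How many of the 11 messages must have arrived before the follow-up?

6

Directly stated before the follow-up: the out-of-office reply, the status update, and the vendor quote.
The calendar invite reaches the follow-up via the calendar invite → the status update → the follow-up.
The kickoff note reaches the follow-up via the kickoff note → the out-of-office reply → the follow-up.
The revised draft reaches the follow-up via the revised draft → the kickoff note → the out-of-office reply → the follow-up.
That's the calendar invite, the kickoff note, the out-of-office reply, the revised draft, the status update, and the vendor quote — 6 in all.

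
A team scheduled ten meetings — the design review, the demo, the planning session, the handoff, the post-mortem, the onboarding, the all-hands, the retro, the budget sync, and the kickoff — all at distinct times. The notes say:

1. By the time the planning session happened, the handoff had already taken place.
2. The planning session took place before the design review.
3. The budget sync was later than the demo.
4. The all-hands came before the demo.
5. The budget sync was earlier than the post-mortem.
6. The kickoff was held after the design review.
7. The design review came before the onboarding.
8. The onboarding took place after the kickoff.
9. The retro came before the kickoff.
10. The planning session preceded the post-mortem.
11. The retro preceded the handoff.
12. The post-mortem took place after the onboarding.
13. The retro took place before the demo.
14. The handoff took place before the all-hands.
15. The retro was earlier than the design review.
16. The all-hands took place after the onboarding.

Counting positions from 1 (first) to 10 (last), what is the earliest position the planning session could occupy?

The handoff and the retro must both come before the planning session — 2 forced predecessors.
Nothing else is forced ahead of the planning session, so its earliest slot is position 2 + 1 = 3.

3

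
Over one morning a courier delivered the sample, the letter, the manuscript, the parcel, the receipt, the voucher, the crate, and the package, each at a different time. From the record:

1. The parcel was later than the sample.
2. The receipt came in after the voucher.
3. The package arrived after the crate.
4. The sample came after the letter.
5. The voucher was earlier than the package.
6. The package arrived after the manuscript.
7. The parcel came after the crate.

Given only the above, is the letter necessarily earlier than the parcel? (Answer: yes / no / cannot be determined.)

Chain the constraints: the letter → the sample → the parcel. Each link is directly stated, so the letter comes before the parcel.

yes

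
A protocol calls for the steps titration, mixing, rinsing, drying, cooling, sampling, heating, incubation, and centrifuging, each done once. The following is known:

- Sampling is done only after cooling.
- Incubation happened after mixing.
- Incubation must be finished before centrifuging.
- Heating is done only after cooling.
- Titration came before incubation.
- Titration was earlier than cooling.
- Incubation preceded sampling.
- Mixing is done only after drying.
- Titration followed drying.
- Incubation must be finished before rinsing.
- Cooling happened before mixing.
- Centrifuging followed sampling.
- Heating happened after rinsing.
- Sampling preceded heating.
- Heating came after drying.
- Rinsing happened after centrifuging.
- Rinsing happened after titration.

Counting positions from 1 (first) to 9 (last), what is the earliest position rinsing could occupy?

8

Centrifuging, cooling, drying, incubation, mixing, sampling, and titration must all come before rinsing — 7 forced predecessors.
Nothing else is forced ahead of rinsing, so its earliest slot is position 7 + 1 = 8.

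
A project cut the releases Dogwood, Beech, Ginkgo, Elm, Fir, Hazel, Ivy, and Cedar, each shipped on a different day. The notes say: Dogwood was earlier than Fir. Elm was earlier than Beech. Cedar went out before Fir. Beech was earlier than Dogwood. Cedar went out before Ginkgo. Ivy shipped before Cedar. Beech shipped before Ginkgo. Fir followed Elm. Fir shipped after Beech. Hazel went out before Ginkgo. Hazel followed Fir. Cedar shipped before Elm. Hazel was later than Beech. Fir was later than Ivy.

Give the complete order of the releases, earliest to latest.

The constraints fix every adjacent pair, so only one ordering works:
Ivy → Cedar → Elm → Beech → Dogwood → Fir → Hazel → Ginkgo.

Ivy, Cedar, Elm, Beech, Dogwood, Fir, Hazel, Ginkgo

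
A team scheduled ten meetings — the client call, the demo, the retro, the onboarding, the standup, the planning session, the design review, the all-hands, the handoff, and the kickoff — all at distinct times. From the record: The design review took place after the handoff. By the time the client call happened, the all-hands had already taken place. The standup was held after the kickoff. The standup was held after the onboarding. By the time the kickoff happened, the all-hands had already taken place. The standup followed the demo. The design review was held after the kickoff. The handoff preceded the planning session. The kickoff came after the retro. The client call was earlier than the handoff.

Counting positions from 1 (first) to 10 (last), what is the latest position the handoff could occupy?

8

The handoff must come before the design review and the planning session — 2 meetings forced after it.
Everything else can be placed before the handoff in some valid order, so the handoff can sit as late as position 10 − 2 = 8.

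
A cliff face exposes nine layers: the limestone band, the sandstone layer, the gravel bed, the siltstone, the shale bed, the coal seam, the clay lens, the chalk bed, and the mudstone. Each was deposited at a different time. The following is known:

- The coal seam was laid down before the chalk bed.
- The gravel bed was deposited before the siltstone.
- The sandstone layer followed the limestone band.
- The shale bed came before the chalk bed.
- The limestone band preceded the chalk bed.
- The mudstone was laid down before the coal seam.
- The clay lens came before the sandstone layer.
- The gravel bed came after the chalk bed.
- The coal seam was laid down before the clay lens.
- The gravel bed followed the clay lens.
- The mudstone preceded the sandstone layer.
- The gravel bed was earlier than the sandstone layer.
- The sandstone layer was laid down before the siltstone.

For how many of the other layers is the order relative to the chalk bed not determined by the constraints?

Forced before the chalk bed: the coal seam, the limestone band, the mudstone, and the shale bed; forced after the chalk bed: the gravel bed, the sandstone layer, and the siltstone.
That leaves the clay lens with no forced order relative to the chalk bed — 1.

1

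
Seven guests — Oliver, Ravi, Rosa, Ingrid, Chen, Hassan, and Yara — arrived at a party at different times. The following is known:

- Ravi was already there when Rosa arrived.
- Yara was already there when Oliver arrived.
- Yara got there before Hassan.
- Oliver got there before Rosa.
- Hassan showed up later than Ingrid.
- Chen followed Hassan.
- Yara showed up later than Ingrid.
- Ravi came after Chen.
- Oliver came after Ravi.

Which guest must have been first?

Ingrid

Ingrid has a chain of constraints placing them before every other guest, so Ingrid must be first.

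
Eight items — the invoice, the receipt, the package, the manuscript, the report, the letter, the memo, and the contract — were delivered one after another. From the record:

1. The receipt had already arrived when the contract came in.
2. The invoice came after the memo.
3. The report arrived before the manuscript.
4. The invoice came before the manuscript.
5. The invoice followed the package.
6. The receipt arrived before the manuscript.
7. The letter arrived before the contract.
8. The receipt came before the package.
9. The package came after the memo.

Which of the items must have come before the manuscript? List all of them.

the invoice, the memo, the package, the receipt, the report

Directly stated before the manuscript: the invoice, the receipt, and the report.
The memo reaches the manuscript via the memo → the invoice → the manuscript.
The package reaches the manuscript via the package → the invoice → the manuscript.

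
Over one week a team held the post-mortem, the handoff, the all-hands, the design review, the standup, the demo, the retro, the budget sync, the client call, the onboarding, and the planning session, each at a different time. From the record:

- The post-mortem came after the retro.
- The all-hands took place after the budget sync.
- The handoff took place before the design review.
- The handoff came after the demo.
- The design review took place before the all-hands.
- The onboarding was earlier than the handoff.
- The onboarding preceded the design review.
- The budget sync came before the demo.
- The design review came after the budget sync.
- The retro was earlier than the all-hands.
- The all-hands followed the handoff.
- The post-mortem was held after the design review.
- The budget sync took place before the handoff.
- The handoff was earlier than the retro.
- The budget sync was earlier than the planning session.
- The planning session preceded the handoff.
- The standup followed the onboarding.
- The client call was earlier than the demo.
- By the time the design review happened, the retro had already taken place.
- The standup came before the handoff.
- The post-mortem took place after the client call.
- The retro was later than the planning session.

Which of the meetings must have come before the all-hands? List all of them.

Directly stated before the all-hands: the budget sync, the design review, the handoff, and the retro.
The client call reaches the all-hands via the client call → the demo → the handoff → the all-hands.
The demo reaches the all-hands via the demo → the handoff → the all-hands.
The onboarding reaches the all-hands via the onboarding → the design review → the all-hands.
Likewise the planning session and the standup each reach the all-hands by chaining the stated constraints.
No chain forces the post-mortem ahead of the all-hands.

the budget sync, the client call, the demo, the design review, the handoff, the onboarding, the planning session, the retro, the standup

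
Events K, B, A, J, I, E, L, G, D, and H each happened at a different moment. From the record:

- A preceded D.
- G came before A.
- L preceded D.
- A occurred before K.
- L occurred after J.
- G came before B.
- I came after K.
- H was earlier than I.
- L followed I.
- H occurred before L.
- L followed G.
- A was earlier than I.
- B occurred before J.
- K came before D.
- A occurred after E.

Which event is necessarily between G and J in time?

B

Tracing the constraints gives G → B → J, so B sits after G and before J.
No other event is forced both after G and before J.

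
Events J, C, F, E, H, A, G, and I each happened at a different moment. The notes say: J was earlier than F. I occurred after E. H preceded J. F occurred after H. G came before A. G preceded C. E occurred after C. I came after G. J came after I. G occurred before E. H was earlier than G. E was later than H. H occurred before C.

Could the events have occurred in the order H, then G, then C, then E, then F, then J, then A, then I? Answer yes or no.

no

The constraints require J before F, but in the proposed sequence F appears ahead of J. That one violation is enough.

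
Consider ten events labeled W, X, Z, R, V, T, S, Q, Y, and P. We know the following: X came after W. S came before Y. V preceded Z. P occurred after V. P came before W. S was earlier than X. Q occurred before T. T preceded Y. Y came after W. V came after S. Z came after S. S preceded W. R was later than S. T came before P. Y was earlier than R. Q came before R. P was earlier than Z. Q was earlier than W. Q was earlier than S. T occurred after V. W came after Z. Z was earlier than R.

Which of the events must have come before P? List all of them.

Q, S, T, V

Directly stated before P: T and V.
Q reaches P via Q → T → P.
S reaches P via S → V → P.
No chain forces X (or any of the others) ahead of P.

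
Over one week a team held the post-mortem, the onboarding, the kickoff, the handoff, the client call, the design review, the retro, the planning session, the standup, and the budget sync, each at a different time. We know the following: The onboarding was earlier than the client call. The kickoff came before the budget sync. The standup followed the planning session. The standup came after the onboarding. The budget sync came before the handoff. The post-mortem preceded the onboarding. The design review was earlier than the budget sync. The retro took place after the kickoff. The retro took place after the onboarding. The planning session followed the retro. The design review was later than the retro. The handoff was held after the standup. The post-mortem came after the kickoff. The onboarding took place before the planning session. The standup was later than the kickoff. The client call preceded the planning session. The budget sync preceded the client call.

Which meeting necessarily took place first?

The kickoff has a chain of constraints placing it before every other meeting, so the kickoff must be first.

the kickoff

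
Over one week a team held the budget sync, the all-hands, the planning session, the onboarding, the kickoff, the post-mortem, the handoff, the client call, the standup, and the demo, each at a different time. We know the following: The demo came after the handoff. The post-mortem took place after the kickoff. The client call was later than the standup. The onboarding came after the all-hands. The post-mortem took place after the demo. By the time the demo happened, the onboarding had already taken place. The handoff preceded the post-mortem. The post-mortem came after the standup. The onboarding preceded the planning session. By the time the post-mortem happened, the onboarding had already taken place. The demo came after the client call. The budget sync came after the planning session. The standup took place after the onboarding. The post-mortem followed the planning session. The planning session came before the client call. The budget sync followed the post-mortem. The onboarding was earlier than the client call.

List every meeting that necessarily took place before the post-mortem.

Directly stated before the post-mortem: the demo, the handoff, the kickoff, the onboarding, the planning session, and the standup.
The all-hands reaches the post-mortem via the all-hands → the onboarding → the post-mortem.
The client call reaches the post-mortem via the client call → the demo → the post-mortem.

the all-hands, the client call, the demo, the handoff, the kickoff, the onboarding, the planning session, the standup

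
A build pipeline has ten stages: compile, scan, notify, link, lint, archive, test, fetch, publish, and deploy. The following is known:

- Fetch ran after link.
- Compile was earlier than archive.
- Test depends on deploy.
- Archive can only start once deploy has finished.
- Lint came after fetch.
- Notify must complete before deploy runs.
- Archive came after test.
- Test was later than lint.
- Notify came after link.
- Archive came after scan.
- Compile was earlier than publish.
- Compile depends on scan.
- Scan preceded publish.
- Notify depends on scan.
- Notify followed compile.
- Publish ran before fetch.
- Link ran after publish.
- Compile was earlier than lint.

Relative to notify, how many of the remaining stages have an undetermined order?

Forced before notify: compile, link, publish, and scan; forced after notify: archive, deploy, and test.
That leaves fetch and lint with no forced order relative to notify — 2.

2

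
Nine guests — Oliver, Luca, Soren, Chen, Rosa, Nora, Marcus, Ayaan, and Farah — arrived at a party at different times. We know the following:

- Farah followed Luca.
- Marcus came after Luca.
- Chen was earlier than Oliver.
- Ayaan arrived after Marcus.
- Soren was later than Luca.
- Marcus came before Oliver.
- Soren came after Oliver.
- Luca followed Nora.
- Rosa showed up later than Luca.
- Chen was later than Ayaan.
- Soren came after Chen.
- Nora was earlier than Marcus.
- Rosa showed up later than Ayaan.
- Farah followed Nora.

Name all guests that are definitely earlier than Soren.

Directly stated before Soren: Chen, Luca, and Oliver.
Ayaan reaches Soren via Ayaan → Chen → Soren.
Marcus reaches Soren via Marcus → Oliver → Soren.
Nora reaches Soren via Nora → Luca → Soren.
No chain forces Rosa (or any of the others) ahead of Soren.

Ayaan, Chen, Luca, Marcus, Nora, Oliver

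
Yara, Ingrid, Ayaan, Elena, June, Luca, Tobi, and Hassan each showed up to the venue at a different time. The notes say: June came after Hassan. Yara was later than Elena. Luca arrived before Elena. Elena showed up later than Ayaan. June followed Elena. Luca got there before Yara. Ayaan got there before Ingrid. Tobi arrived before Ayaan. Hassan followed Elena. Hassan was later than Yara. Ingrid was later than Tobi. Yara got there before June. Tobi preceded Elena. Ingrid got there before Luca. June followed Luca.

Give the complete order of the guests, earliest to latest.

Tobi, Ayaan, Ingrid, Luca, Elena, Yara, Hassan, June

The constraints fix every adjacent pair, so only one ordering works:
Tobi → Ayaan → Ingrid → Luca → Elena → Yara → Hassan → June.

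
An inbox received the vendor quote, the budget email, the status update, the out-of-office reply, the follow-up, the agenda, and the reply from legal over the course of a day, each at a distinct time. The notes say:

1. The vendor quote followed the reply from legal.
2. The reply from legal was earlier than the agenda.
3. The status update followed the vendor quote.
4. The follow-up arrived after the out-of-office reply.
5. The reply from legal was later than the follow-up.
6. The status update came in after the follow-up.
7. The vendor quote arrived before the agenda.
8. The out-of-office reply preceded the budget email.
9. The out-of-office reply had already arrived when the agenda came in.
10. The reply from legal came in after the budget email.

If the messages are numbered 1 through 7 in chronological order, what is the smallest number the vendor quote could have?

5

The budget email, the follow-up, the out-of-office reply, and the reply from legal must all come before the vendor quote — 4 forced predecessors.
Nothing else is forced ahead of the vendor quote, so its earliest slot is position 4 + 1 = 5.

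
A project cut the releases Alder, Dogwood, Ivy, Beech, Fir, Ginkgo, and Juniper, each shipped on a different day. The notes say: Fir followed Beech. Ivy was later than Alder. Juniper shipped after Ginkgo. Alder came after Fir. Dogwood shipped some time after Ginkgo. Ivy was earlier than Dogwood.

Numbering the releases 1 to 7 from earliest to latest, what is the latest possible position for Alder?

5

Alder must come before Dogwood and Ivy — 2 releases forced after it.
Everything else can be placed before Alder in some valid order, so Alder can sit as late as position 7 − 2 = 5.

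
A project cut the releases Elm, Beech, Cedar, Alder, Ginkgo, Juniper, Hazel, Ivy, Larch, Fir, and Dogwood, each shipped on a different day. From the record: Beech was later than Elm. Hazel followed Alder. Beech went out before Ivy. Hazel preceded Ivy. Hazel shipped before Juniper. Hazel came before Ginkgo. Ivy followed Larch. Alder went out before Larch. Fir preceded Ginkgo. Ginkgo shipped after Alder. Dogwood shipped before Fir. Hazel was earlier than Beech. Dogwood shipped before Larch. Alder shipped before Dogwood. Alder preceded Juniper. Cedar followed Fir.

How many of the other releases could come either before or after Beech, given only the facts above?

6

Forced before Beech: Alder, Elm, and Hazel; forced after Beech: Ivy.
That leaves Cedar, Dogwood, Fir, Ginkgo, Juniper, and Larch with no forced order relative to Beech — 6.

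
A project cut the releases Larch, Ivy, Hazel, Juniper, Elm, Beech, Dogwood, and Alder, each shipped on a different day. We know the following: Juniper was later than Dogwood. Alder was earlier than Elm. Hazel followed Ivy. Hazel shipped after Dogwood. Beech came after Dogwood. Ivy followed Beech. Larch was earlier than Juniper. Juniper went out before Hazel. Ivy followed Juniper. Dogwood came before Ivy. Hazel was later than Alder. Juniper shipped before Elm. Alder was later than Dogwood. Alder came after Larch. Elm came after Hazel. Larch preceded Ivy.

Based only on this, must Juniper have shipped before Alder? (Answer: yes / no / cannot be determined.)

No chain of stated constraints runs from Juniper to Alder, and none runs from Alder to Juniper either.
So the relative order of Juniper and Alder is not fixed by the given facts.

cannot be determined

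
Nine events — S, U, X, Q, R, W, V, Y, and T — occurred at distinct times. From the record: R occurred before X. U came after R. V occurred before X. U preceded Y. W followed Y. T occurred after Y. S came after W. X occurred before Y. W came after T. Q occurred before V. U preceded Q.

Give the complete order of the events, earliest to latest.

R, U, Q, V, X, Y, T, W, S

The constraints fix every adjacent pair, so only one ordering works:
R → U → Q → V → X → Y → T → W → S.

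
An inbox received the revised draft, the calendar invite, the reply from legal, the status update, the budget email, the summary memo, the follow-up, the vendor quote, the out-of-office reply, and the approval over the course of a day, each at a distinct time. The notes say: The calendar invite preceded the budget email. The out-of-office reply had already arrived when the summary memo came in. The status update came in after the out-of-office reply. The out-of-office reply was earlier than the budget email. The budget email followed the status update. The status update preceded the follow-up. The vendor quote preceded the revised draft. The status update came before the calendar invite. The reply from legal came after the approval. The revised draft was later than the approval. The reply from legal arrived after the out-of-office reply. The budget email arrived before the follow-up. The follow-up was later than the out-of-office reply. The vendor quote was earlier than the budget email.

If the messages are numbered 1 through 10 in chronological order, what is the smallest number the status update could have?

2

The out-of-office reply must come before the status update — 1 forced predecessor.
Nothing else is forced ahead of the status update, so its earliest slot is position 1 + 1 = 2.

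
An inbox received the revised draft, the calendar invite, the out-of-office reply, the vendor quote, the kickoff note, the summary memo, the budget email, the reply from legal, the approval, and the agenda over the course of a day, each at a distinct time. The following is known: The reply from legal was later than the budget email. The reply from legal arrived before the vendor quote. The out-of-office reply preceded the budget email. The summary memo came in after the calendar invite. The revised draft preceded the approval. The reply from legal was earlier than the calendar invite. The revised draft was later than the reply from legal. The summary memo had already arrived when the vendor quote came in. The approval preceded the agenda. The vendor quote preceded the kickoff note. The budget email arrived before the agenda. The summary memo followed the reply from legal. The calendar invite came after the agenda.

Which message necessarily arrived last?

the kickoff note

Every other message has a chain of constraints placing it before the kickoff note, so the kickoff note is last.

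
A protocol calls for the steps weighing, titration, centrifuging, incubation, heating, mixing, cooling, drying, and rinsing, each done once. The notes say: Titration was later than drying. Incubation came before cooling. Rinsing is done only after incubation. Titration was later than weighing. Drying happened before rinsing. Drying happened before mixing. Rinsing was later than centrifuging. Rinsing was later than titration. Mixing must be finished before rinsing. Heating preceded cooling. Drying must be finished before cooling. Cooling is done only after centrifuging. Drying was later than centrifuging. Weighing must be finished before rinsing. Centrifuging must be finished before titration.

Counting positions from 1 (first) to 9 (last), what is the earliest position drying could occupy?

2

Centrifuging must come before drying — 1 forced predecessor.
Nothing else is forced ahead of drying, so its earliest slot is position 1 + 1 = 2.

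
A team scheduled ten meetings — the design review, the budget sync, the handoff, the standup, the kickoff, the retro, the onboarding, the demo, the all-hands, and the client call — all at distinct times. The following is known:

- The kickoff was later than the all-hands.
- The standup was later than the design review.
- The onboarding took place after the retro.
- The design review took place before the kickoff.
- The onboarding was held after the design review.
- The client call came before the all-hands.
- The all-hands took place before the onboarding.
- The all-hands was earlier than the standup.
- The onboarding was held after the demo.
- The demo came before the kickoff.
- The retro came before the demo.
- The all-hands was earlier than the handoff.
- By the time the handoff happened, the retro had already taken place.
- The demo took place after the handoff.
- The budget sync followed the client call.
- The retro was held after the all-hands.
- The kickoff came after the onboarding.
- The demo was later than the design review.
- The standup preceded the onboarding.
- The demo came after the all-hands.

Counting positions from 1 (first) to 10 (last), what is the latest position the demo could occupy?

8

The demo must come before the kickoff and the onboarding — 2 meetings forced after it.
Everything else can be placed before the demo in some valid order, so the demo can sit as late as position 10 − 2 = 8.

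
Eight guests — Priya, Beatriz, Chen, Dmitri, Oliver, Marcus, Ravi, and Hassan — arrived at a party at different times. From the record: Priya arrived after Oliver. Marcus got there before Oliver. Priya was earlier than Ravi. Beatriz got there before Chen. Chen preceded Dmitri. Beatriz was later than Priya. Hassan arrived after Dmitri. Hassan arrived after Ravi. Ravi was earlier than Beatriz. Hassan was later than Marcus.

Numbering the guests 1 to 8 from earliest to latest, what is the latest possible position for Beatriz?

Beatriz must come before Chen, Dmitri, and Hassan — 3 guests forced after them.
Everything else can be placed before Beatriz in some valid order, so Beatriz can sit as late as position 8 − 3 = 5.

5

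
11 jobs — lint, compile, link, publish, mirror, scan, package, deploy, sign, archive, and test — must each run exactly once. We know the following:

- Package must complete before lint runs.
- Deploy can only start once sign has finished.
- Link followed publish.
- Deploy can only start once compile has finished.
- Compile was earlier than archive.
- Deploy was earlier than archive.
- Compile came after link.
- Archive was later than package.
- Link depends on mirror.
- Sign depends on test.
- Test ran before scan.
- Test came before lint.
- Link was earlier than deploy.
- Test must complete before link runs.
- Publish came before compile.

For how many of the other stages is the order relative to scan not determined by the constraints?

Forced before scan: test.
That leaves archive, compile, deploy, link, lint, mirror, package, publish, and sign with no forced order relative to scan — 9.

9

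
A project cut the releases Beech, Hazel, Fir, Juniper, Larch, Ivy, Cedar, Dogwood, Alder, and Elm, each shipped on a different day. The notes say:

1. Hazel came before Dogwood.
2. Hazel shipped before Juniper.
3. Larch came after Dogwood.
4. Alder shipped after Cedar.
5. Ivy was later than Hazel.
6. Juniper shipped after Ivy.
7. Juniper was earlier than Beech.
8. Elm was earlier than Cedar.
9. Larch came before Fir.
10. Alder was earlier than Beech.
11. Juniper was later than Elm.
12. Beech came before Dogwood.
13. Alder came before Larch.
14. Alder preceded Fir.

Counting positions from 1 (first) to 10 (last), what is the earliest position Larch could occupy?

Alder, Beech, Cedar, Dogwood, Elm, Hazel, Ivy, and Juniper must all come before Larch — 8 forced predecessors.
Nothing else is forced ahead of Larch, so its earliest slot is position 8 + 1 = 9.

9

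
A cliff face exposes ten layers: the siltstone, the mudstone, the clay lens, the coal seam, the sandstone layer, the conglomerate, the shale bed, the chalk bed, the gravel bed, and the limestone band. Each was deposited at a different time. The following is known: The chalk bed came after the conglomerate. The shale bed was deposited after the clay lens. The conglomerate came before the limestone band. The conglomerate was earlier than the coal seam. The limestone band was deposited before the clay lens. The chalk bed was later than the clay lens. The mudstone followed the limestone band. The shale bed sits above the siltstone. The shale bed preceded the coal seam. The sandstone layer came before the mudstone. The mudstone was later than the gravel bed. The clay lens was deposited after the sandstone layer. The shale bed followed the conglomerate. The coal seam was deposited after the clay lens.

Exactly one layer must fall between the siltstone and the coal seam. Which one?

the shale bed

Tracing the constraints gives the siltstone → the shale bed → the coal seam, so the shale bed sits after the siltstone and before the coal seam.
No other layer is forced both after the siltstone and before the coal seam.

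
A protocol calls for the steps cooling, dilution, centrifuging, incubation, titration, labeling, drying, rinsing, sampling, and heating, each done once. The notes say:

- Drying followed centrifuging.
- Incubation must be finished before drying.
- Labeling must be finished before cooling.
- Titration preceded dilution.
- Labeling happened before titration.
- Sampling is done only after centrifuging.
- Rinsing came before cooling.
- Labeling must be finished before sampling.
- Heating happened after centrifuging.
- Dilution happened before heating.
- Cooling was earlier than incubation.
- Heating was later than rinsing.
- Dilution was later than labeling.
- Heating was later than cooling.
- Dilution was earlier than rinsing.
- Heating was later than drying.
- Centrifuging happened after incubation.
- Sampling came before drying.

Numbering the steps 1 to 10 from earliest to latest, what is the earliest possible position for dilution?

Labeling and titration must both come before dilution — 2 forced predecessors.
Nothing else is forced ahead of dilution, so its earliest slot is position 2 + 1 = 3.

3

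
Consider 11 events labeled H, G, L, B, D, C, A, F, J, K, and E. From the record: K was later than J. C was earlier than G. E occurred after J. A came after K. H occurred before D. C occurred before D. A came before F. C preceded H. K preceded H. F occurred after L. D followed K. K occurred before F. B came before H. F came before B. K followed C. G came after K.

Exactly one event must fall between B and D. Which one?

Tracing the constraints gives B → H → D, so H sits after B and before D.
No other event is forced both after B and before D.

H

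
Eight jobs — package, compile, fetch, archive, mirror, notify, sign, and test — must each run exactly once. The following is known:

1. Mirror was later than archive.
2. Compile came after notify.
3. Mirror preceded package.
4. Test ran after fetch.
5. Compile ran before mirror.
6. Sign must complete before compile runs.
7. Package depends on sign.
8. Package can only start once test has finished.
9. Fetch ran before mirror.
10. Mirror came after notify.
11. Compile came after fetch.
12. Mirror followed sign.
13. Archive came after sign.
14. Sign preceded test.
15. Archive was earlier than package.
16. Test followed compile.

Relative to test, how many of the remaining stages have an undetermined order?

Forced before test: compile, fetch, notify, and sign; forced after test: package.
That leaves archive and mirror with no forced order relative to test — 2.

2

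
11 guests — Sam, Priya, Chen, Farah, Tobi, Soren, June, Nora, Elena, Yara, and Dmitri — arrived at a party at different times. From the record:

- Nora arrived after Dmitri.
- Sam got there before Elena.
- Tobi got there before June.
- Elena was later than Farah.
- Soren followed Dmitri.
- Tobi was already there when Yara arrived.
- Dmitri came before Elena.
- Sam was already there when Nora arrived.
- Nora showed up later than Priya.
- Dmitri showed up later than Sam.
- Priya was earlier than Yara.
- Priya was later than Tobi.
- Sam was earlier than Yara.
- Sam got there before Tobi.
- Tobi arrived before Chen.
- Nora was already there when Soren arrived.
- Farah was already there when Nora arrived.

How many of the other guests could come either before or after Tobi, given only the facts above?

3

Forced before Tobi: Sam; forced after Tobi: Chen, June, Nora, Priya, Soren, and Yara.
That leaves Dmitri, Elena, and Farah with no forced order relative to Tobi — 3.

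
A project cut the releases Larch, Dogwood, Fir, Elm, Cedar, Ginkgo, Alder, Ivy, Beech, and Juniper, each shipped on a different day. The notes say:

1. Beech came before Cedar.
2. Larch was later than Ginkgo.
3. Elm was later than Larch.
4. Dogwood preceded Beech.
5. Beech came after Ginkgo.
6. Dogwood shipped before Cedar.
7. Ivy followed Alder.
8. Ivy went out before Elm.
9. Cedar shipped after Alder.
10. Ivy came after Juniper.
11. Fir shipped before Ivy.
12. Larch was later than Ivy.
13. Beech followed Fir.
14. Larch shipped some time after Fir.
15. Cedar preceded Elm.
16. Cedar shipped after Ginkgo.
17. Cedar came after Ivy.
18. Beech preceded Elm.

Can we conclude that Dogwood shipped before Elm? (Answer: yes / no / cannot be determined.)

Chain the constraints: Dogwood → Cedar → Elm. Each link is directly stated, so Dogwood comes before Elm.

yes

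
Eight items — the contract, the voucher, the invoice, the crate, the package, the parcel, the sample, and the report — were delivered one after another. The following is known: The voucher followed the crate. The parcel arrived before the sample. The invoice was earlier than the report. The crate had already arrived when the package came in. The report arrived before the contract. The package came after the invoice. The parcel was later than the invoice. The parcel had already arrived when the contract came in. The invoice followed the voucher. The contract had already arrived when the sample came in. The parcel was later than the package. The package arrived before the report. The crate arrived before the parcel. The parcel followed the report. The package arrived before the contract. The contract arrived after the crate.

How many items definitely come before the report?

Directly stated before the report: the invoice and the package.
The crate reaches the report via the crate → the package → the report.
The voucher reaches the report via the voucher → the invoice → the report.
No chain forces the contract (or any of the others) ahead of the report.
That's the crate, the invoice, the package, and the voucher — 4 in all.

4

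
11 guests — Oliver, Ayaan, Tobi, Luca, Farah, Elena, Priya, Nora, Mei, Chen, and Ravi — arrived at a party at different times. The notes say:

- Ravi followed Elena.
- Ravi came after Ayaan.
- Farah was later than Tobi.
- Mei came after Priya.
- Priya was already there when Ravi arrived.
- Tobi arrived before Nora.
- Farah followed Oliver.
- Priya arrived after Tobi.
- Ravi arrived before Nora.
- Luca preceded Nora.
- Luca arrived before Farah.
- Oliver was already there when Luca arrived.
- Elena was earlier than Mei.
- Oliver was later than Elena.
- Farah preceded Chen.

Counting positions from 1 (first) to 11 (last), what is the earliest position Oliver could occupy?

Elena must come before Oliver — 1 forced predecessor.
Nothing else is forced ahead of Oliver, so their earliest slot is position 1 + 1 = 2.

2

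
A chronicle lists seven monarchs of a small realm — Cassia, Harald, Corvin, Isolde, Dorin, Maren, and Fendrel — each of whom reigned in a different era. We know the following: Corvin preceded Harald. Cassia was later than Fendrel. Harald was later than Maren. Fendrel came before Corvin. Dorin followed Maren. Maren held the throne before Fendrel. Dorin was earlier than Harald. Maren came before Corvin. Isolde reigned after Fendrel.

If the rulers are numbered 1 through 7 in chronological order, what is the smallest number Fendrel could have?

Maren must come before Fendrel — 1 forced predecessor.
Nothing else is forced ahead of Fendrel, so their earliest slot is position 1 + 1 = 2.

2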